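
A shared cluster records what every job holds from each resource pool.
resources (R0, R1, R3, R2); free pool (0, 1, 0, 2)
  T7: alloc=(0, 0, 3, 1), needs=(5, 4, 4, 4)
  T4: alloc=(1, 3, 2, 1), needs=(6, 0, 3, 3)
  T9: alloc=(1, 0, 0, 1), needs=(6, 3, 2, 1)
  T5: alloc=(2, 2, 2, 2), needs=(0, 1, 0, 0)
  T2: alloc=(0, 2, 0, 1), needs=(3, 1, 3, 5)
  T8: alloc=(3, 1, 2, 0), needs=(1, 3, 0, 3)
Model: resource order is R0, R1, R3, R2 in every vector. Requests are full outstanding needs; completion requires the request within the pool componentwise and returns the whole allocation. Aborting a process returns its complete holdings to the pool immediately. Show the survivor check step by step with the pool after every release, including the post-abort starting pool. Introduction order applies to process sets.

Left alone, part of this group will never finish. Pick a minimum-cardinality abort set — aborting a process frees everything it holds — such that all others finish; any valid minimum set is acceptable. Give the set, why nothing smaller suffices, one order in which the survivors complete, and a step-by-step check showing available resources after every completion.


Abort T4.
Key observation: no ordering could ever have run T9 before the abort of T4; with (1, 3, 2, 1) back in the pool it fits at step 4.
Why nothing smaller works: aborting no one leaves the state deadlocked as given.
The survivors complete as T8, T5, T7, T9, T2. Step-by-step check (starting from the post-abort pool):
  pool = (1, 4, 2, 3)
  T8 needs (1, 3, 0, 3) <= (1, 4, 2, 3) -> finishes; pool += (3, 1, 2, 0) = (4, 5, 4, 3)
  T5 needs (0, 1, 0, 0) <= (4, 5, 4, 3) -> finishes; pool += (2, 2, 2, 2) = (6, 7, 6, 5)
  T7 needs (5, 4, 4, 4) <= (6, 7, 6, 5) -> finishes; pool += (0, 0, 3, 1) = (6, 7, 9, 6)
  T9 needs (6, 3, 2, 1) <= (6, 7, 9, 6) -> finishes; pool += (1, 0, 0, 1) = (7, 7, 9, 7)
  T2 needs (3, 1, 3, 5) <= (7, 7, 9, 7) -> finishes; pool += (0, 2, 0, 1) = (7, 9, 9, 8)


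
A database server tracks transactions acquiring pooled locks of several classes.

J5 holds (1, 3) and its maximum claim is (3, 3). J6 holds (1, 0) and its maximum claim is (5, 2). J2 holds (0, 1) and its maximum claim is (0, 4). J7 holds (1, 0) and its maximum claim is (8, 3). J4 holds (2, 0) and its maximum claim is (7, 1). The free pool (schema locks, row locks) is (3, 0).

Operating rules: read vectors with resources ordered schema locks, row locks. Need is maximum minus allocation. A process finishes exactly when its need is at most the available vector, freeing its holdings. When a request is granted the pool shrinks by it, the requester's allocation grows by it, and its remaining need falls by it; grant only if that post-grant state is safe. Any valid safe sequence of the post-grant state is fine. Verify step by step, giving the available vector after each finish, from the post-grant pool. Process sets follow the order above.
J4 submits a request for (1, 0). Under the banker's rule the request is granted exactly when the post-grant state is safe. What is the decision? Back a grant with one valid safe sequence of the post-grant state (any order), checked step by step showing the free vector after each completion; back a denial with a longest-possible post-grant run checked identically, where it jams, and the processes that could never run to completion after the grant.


DENY. Granting would leave the state unsafe.
Key observation: even finishing J5, J2 leaves just (3, 4) free — too little schema locks for any of the remaining processes.
Pretend the grant happened; the run J5, J2 goes as far as possible. Check, step by step:
  pool = (2, 0)
  J5 needs (2, 0) <= (2, 0) -> finishes; pool += (1, 3) = (3, 3)
  J2 needs (0, 3) <= (3, 3) -> finishes; pool += (0, 1) = (3, 4)
  J6 still needs (4, 2) but only (3, 4) is free — short on schema locks
  J7 still needs (7, 3) but only (3, 4) is free — short on schema locks
  J4 still needs (4, 1) but only (3, 4) is free — short on schema locks
Had the request been granted, J6, J7 and J4 could never finish.


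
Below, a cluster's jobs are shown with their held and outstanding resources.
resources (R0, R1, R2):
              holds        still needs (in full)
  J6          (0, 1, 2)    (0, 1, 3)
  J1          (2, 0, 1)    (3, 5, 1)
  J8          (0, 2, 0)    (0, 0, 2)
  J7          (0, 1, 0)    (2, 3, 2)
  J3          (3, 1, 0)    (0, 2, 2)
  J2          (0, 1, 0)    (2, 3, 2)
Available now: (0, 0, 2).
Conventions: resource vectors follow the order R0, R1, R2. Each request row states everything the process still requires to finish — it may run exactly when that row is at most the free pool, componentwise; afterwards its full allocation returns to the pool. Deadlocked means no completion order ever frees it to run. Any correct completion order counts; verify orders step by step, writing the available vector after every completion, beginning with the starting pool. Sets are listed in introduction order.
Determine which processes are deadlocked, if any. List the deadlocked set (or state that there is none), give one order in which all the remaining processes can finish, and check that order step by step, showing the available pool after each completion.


The deadlocked set is empty.
Key observation: J8 can run right away; the returned allocation unlocks the remaining processes in turn.
The rest can finish in the order J8, J3, J2, J7, J1, J6. Step-by-step check:
  pool = (0, 0, 2)
  run J8 (needs (0, 0, 2), free (0, 0, 2)); after release of (0, 2, 0) the pool is (0, 2, 2)
  run J3 (needs (0, 2, 2), free (0, 2, 2)); after release of (3, 1, 0) the pool is (3, 3, 2)
  run J2 (needs (2, 3, 2), free (3, 3, 2)); after release of (0, 1, 0) the pool is (3, 4, 2)
  run J7 (needs (2, 3, 2), free (3, 4, 2)); after release of (0, 1, 0) the pool is (3, 5, 2)
  run J1 (needs (3, 5, 1), free (3, 5, 2)); after release of (2, 0, 1) the pool is (5, 5, 3)
  run J6 (needs (0, 1, 3), free (5, 5, 3)); after release of (0, 1, 2) the pool is (5, 6, 5)


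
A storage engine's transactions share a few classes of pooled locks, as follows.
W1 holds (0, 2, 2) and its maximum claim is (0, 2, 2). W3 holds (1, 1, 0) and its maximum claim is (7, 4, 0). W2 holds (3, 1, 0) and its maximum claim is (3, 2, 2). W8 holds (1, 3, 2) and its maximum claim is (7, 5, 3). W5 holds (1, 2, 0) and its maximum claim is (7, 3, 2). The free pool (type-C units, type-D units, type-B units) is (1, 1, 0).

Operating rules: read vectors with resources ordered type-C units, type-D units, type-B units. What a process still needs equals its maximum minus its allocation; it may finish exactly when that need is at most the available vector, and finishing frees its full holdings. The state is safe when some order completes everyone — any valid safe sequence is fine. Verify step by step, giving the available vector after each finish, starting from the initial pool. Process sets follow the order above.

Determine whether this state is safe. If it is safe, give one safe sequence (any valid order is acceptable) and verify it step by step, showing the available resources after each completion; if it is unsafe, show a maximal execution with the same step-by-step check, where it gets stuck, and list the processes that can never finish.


The state is UNSAFE.
Key observation: the wall is type-C units: completing W1, W2 brings the pool only to (4, 4, 2), and all the rest need more.
The run W1, W2 cannot be extended any further. Step-by-step check:
  pool = (1, 1, 0)
  W1: need (0, 0, 0) fits (1, 1, 0); releases (0, 2, 2), pool now (1, 3, 2)
  W2: need (0, 1, 2) fits (1, 3, 2); releases (3, 1, 0), pool now (4, 4, 2)
  W3 still needs (6, 3, 0) but only (4, 4, 2) is free — short on type-C units
  W8 still needs (6, 2, 1) but only (4, 4, 2) is free — short on type-C units
  W5 still needs (6, 1, 2) but only (4, 4, 2) is free — short on type-C units
Permanently blocked: W3, W8 and W5.


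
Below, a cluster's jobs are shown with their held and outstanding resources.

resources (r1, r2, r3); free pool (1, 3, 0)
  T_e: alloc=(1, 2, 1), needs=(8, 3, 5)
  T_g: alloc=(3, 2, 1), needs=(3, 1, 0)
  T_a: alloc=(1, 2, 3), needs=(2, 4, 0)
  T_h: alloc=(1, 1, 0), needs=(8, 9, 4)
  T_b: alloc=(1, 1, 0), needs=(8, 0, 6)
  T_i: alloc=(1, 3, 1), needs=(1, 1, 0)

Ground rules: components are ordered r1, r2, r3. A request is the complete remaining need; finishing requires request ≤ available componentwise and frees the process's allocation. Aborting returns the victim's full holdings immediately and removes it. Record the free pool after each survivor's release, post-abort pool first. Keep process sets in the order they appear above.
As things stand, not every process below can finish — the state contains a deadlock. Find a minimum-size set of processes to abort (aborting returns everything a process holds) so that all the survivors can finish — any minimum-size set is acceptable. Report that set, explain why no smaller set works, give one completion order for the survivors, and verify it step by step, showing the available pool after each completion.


Abort T_h and T_b.
Key observation: T_e was stuck for good until T_h and T_b gave back (2, 2, 0); in the order shown it finishes at step 4.
Why nothing smaller works — every single abort fails: T_e alone leaves T_h blocked (short on r1); T_g alone leaves T_e blocked (short on r1); T_a alone leaves T_e blocked (short on r1); T_h alone leaves T_e blocked (short on r1); T_b alone leaves T_e blocked (short on r1); T_i alone leaves T_e blocked (short on r1).
Survivors finish in the order: T_i, T_g, T_a, T_e. Walking it through (pool after the aborts first):
  pool = (3, 5, 0)
  T_i needs (1, 1, 0) <= (3, 5, 0) -> finishes; pool += (1, 3, 1) = (4, 8, 1)
  T_g needs (3, 1, 0) <= (4, 8, 1) -> finishes; pool += (3, 2, 1) = (7, 10, 2)
  T_a needs (2, 4, 0) <= (7, 10, 2) -> finishes; pool += (1, 2, 3) = (8, 12, 5)
  T_e needs (8, 3, 5) <= (8, 12, 5) -> finishes; pool += (1, 2, 1) = (9, 14, 6)


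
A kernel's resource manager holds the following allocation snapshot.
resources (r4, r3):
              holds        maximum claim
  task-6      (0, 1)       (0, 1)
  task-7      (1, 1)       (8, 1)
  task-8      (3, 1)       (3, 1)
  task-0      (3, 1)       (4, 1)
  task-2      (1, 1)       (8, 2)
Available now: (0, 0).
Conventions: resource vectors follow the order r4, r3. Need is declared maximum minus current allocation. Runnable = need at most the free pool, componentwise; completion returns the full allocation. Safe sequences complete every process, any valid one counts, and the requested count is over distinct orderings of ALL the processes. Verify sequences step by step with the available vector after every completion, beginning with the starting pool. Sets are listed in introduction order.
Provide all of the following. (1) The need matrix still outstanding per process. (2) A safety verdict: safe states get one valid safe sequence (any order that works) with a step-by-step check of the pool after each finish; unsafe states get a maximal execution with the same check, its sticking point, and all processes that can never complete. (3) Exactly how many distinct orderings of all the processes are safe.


(1) Remaining need (order r4, r3):
  task-6: (0, 0)
  task-7: (7, 0)
  task-8: (0, 0)
  task-0: (1, 0)
  task-2: (7, 1)
(2) UNSAFE.
Key observation: task-6, task-8, task-0 can finish, but then (6, 3) is all there is, and the blocked group's r4 demands exceed it.
A maximal execution: task-6, task-8, task-0 — then nothing else fits. Walking it through:
  pool = (0, 0)
  task-6: need (0, 0) fits (0, 0); releases (0, 1), pool now (0, 1)
  task-8: need (0, 0) fits (0, 1); releases (3, 1), pool now (3, 2)
  task-0: need (1, 0) fits (3, 2); releases (3, 1), pool now (6, 3)
  task-7 cannot run: need (7, 0) vs free (6, 3) (insufficient r4)
  task-2 cannot run: need (7, 1) vs free (6, 3) (insufficient r4)
Processes that can never finish: task-7 and task-2.
(3) Precisely 0 of the possible complete orderings are safe sequences.


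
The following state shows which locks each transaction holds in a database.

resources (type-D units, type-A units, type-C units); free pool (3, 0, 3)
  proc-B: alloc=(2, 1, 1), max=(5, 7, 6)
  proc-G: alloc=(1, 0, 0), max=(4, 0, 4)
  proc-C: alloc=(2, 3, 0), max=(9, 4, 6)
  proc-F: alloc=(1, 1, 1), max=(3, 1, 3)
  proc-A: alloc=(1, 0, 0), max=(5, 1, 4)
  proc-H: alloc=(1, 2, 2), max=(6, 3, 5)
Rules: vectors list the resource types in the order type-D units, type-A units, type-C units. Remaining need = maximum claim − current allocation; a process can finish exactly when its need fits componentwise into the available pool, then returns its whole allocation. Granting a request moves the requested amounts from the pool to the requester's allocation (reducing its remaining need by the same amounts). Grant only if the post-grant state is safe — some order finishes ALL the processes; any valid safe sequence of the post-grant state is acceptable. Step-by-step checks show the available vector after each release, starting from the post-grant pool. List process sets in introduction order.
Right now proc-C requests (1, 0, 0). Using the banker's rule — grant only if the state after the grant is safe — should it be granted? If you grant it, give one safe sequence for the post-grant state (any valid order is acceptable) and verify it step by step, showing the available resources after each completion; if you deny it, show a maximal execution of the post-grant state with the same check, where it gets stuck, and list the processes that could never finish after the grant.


GRANT. The post-grant state is safe; one safe sequence: proc-F, proc-G, proc-A, proc-H, proc-C, proc-B.
Key observation: even at the reduced pool (2, 0, 3), proc-F fits immediately, so safety survives the grant.
Check on the post-grant state, step by step:
  pool = (2, 0, 3)
  run proc-F (needs (2, 0, 2), free (2, 0, 3)); after release of (1, 1, 1) the pool is (3, 1, 4)
  run proc-G (needs (3, 0, 4), free (3, 1, 4)); after release of (1, 0, 0) the pool is (4, 1, 4)
  run proc-A (needs (4, 1, 4), free (4, 1, 4)); after release of (1, 0, 0) the pool is (5, 1, 4)
  run proc-H (needs (5, 1, 3), free (5, 1, 4)); after release of (1, 2, 2) the pool is (6, 3, 6)
  run proc-C (needs (6, 1, 6), free (6, 3, 6)); after release of (3, 3, 0) the pool is (9, 6, 6)
  run proc-B (needs (3, 6, 5), free (9, 6, 6)); after release of (2, 1, 1) the pool is (11, 7, 7)


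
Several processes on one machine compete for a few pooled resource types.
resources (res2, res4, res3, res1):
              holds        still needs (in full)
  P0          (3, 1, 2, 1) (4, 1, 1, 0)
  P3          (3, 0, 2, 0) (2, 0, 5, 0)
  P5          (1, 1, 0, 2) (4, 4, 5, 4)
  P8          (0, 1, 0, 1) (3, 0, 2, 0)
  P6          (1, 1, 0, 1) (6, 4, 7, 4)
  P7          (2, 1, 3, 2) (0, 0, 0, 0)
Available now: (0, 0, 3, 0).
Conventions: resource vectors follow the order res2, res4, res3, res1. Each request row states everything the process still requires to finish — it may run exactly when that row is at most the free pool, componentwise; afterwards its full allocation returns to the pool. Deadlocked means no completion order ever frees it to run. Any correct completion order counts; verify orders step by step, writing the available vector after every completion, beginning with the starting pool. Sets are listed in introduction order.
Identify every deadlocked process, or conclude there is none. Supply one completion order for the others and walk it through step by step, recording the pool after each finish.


The deadlocked set is P5 and P6.
Key observation: no order helps: past P7, P3, P8, P0, the free pool tops out at (8, 3, 10, 4), below what each blocked process needs in res4.
One completion order for the rest: P7, P3, P8, P0. Verifying each step:
  pool = (0, 0, 3, 0)
  run P7 (needs (0, 0, 0, 0), free (0, 0, 3, 0)); after release of (2, 1, 3, 2) the pool is (2, 1, 6, 2)
  run P3 (needs (2, 0, 5, 0), free (2, 1, 6, 2)); after release of (3, 0, 2, 0) the pool is (5, 1, 8, 2)
  run P8 (needs (3, 0, 2, 0), free (5, 1, 8, 2)); after release of (0, 1, 0, 1) the pool is (5, 2, 8, 3)
  run P0 (needs (4, 1, 1, 0), free (5, 2, 8, 3)); after release of (3, 1, 2, 1) the pool is (8, 3, 10, 4)
The stuck group stays short no matter what:
  P5 still needs (4, 4, 5, 4) but only (8, 3, 10, 4) is free — short on res4
  P6 still needs (6, 4, 7, 4) but only (8, 3, 10, 4) is free — short on res4


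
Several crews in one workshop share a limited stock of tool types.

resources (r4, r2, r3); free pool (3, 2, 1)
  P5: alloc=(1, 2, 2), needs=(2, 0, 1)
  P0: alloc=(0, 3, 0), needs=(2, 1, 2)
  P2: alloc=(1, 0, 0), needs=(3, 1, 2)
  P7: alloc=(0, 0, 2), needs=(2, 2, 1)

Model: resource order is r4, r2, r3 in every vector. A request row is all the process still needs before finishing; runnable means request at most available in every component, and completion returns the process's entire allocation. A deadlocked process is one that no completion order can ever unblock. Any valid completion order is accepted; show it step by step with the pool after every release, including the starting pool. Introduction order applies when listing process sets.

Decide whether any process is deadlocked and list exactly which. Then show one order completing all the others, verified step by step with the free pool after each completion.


The deadlocked set is empty.
Key observation: the pool covers P7 at once, and every later process fits after earlier releases.
The rest can finish in the order P7, P2, P0, P5. Step-by-step check:
  pool = (3, 2, 1)
  P7: need (2, 2, 1) fits (3, 2, 1); releases (0, 0, 2), pool now (3, 2, 3)
  P2: need (3, 1, 2) fits (3, 2, 3); releases (1, 0, 0), pool now (4, 2, 3)
  P0: need (2, 1, 2) fits (4, 2, 3); releases (0, 3, 0), pool now (4, 5, 3)
  P5: need (2, 0, 1) fits (4, 5, 3); releases (1, 2, 2), pool now (5, 7, 5)


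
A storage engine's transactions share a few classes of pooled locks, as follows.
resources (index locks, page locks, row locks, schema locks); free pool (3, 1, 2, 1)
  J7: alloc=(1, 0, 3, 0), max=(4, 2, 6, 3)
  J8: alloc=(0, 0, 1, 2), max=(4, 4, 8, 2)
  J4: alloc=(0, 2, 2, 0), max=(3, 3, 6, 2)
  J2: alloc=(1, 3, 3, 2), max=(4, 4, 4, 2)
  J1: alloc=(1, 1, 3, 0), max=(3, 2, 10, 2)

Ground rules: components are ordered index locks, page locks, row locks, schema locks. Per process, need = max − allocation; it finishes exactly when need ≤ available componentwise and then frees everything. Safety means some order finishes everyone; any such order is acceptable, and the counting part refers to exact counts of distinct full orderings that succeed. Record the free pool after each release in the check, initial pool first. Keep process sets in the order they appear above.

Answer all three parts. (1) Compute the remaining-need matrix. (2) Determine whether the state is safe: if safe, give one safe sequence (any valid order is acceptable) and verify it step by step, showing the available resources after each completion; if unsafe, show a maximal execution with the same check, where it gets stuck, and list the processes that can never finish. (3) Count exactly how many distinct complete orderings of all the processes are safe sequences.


(1) Outstanding need per process (order index locks, page locks, row locks, schema locks):
  J7: (3, 2, 3, 3)
  J8: (4, 4, 7, 0)
  J4: (3, 1, 4, 2)
  J2: (3, 1, 1, 0)
  J1: (2, 1, 7, 2)
(2) SAFE. One safe sequence: J2, J4, J8, J1, J7.
Key observation: J2 marks the first exact bind of the order: its need (3, 1, 1, 0) fits the free (3, 1, 2, 1) with zero slack on a requested resource.
Check, step by step:
  pool = (3, 1, 2, 1)
  J2 needs (3, 1, 1, 0) <= (3, 1, 2, 1) -> finishes; pool += (1, 3, 3, 2) = (4, 4, 5, 3)
  J4 needs (3, 1, 4, 2) <= (4, 4, 5, 3) -> finishes; pool += (0, 2, 2, 0) = (4, 6, 7, 3)
  J8 needs (4, 4, 7, 0) <= (4, 6, 7, 3) -> finishes; pool += (0, 0, 1, 2) = (4, 6, 8, 5)
  J1 needs (2, 1, 7, 2) <= (4, 6, 8, 5) -> finishes; pool += (1, 1, 3, 0) = (5, 7, 11, 5)
  J7 needs (3, 2, 3, 3) <= (5, 7, 11, 5) -> finishes; pool += (1, 0, 3, 0) = (6, 7, 14, 5)
(3) The exact count: 12 of the possible complete orderings are safe sequences.


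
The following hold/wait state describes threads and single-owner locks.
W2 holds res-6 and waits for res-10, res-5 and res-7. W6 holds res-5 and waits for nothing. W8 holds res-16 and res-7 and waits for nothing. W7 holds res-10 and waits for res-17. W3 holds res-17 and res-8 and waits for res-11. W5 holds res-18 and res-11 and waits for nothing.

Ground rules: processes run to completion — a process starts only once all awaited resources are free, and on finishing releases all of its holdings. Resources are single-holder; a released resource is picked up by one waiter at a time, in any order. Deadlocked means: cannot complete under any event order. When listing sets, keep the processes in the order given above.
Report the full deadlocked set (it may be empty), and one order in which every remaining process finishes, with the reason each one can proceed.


Nothing here is deadlocked.
Key observation: the wait relation is loop-free; peeling off processes with no waits unwinds the whole state.
A valid finishing order for the others: W8, W5, W3, W7, W6, W2.
Verifying each step:
  W8: no waits; runs immediately, freeing res-16 and res-7
  W5: no waits; runs immediately, freeing res-18 and res-11
  W3 waits on res-11 — all released -> runs and releases res-17 and res-8
  W7 waits on res-17 — all released -> runs and releases res-10
  W6: no waits; runs immediately, freeing res-5
  W2 waits on res-10, res-5 and res-7 — all released -> runs and releases res-6


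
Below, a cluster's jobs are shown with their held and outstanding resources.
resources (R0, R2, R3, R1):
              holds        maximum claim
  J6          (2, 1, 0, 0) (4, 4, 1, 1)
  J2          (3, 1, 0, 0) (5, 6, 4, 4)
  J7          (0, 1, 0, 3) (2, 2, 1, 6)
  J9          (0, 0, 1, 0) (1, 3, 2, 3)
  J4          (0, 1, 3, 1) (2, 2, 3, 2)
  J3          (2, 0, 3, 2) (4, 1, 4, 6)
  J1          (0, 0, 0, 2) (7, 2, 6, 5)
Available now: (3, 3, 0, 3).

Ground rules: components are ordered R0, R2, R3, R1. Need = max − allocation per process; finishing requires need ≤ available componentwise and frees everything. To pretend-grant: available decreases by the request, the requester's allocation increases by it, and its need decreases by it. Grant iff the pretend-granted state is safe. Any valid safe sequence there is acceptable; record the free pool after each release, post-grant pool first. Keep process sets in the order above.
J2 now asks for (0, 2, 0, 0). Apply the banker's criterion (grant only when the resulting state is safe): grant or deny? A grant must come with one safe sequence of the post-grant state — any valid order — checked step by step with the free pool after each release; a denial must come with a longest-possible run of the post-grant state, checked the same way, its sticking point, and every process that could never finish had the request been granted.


GRANT. The post-grant state is safe; one safe sequence: J4, J3, J7, J9, J2, J1, J6.
Key observation: the transfer keeps a workable pool ((3, 1, 0, 3)); J4 starts the safe sequence.
Verifying the post-grant state step by step:
  pool = (3, 1, 0, 3)
  run J4 (needs (2, 1, 0, 1), free (3, 1, 0, 3)); after release of (0, 1, 3, 1) the pool is (3, 2, 3, 4)
  run J3 (needs (2, 1, 1, 4), free (3, 2, 3, 4)); after release of (2, 0, 3, 2) the pool is (5, 2, 6, 6)
  run J7 (needs (2, 1, 1, 3), free (5, 2, 6, 6)); after release of (0, 1, 0, 3) the pool is (5, 3, 6, 9)
  run J9 (needs (1, 3, 1, 3), free (5, 3, 6, 9)); after release of (0, 0, 1, 0) the pool is (5, 3, 7, 9)
  run J2 (needs (2, 3, 4, 4), free (5, 3, 7, 9)); after release of (3, 3, 0, 0) the pool is (8, 6, 7, 9)
  run J1 (needs (7, 2, 6, 3), free (8, 6, 7, 9)); after release of (0, 0, 0, 2) the pool is (8, 6, 7, 11)
  run J6 (needs (2, 3, 1, 1), free (8, 6, 7, 11)); after release of (2, 1, 0, 0) the pool is (10, 7, 7, 11)


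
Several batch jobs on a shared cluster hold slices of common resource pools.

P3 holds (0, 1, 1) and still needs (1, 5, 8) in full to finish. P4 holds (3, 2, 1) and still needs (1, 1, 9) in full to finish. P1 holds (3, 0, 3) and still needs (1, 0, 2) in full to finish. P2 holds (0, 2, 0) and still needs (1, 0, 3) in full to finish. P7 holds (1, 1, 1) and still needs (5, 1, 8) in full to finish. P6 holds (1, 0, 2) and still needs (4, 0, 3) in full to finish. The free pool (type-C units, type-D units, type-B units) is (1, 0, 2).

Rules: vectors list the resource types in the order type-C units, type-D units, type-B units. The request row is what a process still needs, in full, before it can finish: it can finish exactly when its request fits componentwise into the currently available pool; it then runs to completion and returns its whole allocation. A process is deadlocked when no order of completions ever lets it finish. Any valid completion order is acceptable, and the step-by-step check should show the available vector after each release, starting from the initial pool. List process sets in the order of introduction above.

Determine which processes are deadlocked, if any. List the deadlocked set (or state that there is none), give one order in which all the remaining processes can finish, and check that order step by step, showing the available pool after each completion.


Deadlocked set: P3, P4 and P7.
Key observation: once P1, P6, P2 finish, the pool peaks at (5, 2, 7) — and every remaining process still needs more type-B units than that.
One completion order for the rest: P1, P6, P2. Walking it through:
  pool = (1, 0, 2)
  run P1 (needs (1, 0, 2), free (1, 0, 2)); after release of (3, 0, 3) the pool is (4, 0, 5)
  run P6 (needs (4, 0, 3), free (4, 0, 5)); after release of (1, 0, 2) the pool is (5, 0, 7)
  run P2 (needs (1, 0, 3), free (5, 0, 7)); after release of (0, 2, 0) the pool is (5, 2, 7)
The stuck group stays short no matter what:
  P3 cannot run: need (1, 5, 8) vs free (5, 2, 7) (insufficient type-D units and type-B units)
  P4 cannot run: need (1, 1, 9) vs free (5, 2, 7) (insufficient type-B units)
  P7 cannot run: need (5, 1, 8) vs free (5, 2, 7) (insufficient type-B units)


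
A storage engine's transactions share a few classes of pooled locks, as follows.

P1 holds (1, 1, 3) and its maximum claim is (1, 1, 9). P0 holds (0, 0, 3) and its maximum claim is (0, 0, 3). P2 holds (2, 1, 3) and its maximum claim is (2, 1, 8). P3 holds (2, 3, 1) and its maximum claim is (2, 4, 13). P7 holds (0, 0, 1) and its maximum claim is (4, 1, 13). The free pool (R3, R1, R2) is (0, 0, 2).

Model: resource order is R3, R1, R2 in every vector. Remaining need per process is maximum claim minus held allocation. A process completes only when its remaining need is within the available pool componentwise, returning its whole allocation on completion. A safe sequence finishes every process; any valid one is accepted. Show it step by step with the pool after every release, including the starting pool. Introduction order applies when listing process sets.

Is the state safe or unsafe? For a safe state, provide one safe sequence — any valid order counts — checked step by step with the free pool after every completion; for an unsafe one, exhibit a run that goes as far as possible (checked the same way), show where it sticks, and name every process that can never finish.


The state is UNSAFE.
Key observation: the wall is R2: completing P0, P2, P1 brings the pool only to (3, 2, 11), and all the rest need more.
Going as far as possible: P0, P2, P1; after that, nothing fits. Step-by-step check:
  pool = (0, 0, 2)
  run P0 (needs (0, 0, 0), free (0, 0, 2)); after release of (0, 0, 3) the pool is (0, 0, 5)
  run P2 (needs (0, 0, 5), free (0, 0, 5)); after release of (2, 1, 3) the pool is (2, 1, 8)
  run P1 (needs (0, 0, 6), free (2, 1, 8)); after release of (1, 1, 3) the pool is (3, 2, 11)
  P3 cannot run: need (0, 1, 12) vs free (3, 2, 11) (insufficient R2)
  P7 cannot run: need (4, 1, 12) vs free (3, 2, 11) (insufficient R3 and R2)
Processes that can never finish: P3 and P7.


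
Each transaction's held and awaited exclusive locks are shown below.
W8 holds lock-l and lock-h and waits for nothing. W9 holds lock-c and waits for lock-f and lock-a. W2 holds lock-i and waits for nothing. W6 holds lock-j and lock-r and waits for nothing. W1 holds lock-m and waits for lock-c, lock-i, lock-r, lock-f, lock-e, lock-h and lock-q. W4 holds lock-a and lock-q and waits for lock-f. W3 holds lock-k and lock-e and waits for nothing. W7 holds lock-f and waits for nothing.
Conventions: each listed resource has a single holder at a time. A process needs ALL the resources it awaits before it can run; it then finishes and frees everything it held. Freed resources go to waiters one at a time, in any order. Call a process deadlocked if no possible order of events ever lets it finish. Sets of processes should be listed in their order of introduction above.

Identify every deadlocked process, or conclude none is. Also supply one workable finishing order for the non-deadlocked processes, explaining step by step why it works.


The deadlocked set is empty.
Key observation: every chain of waits terminates; starting from the processes that wait on nothing, all the rest unlock in turn.
A valid finishing order for the others: W2, W8, W3, W7, W4, W6, W9, W1.
Walking it through:
  W2 waits on nothing -> runs at once and releases lock-i
  W8 waits on nothing -> runs at once and releases lock-l and lock-h
  W3 waits on nothing -> runs at once and releases lock-k and lock-e
  W7 waits on nothing -> runs at once and releases lock-f
  W4: everything it awaited (lock-f) is free; runs, freeing lock-a and lock-q
  W6 waits on nothing -> runs at once and releases lock-j and lock-r
  W9: everything it awaited (lock-f and lock-a) is free; runs, freeing lock-c
  W1: everything it awaited (lock-c, lock-i, lock-r, lock-f, lock-e, lock-h and lock-q) is free; runs, freeing lock-m


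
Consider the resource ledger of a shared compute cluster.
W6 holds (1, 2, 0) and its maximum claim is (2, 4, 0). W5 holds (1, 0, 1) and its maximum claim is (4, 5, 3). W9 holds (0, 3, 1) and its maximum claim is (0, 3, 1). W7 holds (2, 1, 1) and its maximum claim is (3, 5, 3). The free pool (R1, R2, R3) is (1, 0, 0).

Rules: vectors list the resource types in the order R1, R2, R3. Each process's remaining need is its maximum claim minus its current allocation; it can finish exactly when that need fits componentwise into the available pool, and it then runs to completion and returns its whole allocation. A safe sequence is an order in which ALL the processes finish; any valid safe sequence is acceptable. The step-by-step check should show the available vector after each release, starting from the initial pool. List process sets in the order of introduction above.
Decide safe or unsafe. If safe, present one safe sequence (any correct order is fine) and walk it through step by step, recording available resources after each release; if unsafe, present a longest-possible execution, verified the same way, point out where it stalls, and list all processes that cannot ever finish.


The state is UNSAFE.
Key observation: R3 is the bottleneck — with W9, W6 done the pool holds (2, 5, 1), short of every remaining need.
Going as far as possible: W9, W6; after that, nothing fits. Step-by-step check:
  pool = (1, 0, 0)
  W9: need (0, 0, 0) fits (1, 0, 0); releases (0, 3, 1), pool now (1, 3, 1)
  W6: need (1, 2, 0) fits (1, 3, 1); releases (1, 2, 0), pool now (2, 5, 1)
  W5 cannot run: need (3, 5, 2) vs free (2, 5, 1) (insufficient R1 and R3)
  W7 cannot run: need (1, 4, 2) vs free (2, 5, 1) (insufficient R3)
Permanently blocked: W5 and W7.


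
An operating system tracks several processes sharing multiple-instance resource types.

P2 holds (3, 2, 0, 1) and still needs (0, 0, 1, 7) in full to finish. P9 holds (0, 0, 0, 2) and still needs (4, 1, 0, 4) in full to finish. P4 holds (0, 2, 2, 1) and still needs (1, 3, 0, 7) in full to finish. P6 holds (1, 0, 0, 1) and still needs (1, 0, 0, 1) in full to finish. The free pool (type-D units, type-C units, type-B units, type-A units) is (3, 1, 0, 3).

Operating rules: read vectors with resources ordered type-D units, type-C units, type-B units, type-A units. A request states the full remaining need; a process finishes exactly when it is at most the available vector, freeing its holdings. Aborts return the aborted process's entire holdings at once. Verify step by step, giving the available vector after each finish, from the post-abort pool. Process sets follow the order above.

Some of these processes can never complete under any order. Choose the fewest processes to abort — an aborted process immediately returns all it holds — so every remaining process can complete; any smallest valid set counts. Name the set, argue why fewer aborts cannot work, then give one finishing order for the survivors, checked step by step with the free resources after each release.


Minimum abort set: P2.
Key observation: the deadlocked P4 becomes finishable only because P2 released (3, 2, 0, 1); it completes at step 3 below.
Minimality: the empty abort set fails — the state is deadlocked as it stands.
One survivor order: P6, P9, P4. Step-by-step check (post-abort pool first):
  pool = (6, 3, 0, 4)
  run P6 (needs (1, 0, 0, 1), free (6, 3, 0, 4)); after release of (1, 0, 0, 1) the pool is (7, 3, 0, 5)
  run P9 (needs (4, 1, 0, 4), free (7, 3, 0, 5)); after release of (0, 0, 0, 2) the pool is (7, 3, 0, 7)
  run P4 (needs (1, 3, 0, 7), free (7, 3, 0, 7)); after release of (0, 2, 2, 1) the pool is (7, 5, 2, 8)


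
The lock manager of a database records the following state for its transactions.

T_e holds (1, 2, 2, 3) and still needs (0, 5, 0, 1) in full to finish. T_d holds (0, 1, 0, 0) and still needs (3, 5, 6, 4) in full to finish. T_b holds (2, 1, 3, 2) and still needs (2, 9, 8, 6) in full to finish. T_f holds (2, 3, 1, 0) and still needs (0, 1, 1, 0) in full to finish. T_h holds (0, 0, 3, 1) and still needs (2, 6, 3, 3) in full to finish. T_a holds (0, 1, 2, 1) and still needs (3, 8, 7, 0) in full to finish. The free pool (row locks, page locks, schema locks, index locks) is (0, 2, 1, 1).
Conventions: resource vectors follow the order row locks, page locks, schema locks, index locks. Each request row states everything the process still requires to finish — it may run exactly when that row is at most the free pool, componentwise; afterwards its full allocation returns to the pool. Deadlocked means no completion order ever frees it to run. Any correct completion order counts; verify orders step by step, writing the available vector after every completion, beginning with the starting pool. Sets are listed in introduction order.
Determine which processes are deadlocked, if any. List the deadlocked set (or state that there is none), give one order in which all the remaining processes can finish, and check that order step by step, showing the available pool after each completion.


The deadlocked set is empty.
Key observation: no deadlock: T_f fits now, and the freed resources carry the rest through.
The rest can finish in the order T_f, T_e, T_h, T_d, T_a, T_b. Check, step by step:
  pool = (0, 2, 1, 1)
  T_f: need (0, 1, 1, 0) fits (0, 2, 1, 1); releases (2, 3, 1, 0), pool now (2, 5, 2, 1)
  T_e: need (0, 5, 0, 1) fits (2, 5, 2, 1); releases (1, 2, 2, 3), pool now (3, 7, 4, 4)
  T_h: need (2, 6, 3, 3) fits (3, 7, 4, 4); releases (0, 0, 3, 1), pool now (3, 7, 7, 5)
  T_d: need (3, 5, 6, 4) fits (3, 7, 7, 5); releases (0, 1, 0, 0), pool now (3, 8, 7, 5)
  T_a: need (3, 8, 7, 0) fits (3, 8, 7, 5); releases (0, 1, 2, 1), pool now (3, 9, 9, 6)
  T_b: need (2, 9, 8, 6) fits (3, 9, 9, 6); releases (2, 1, 3, 2), pool now (5, 10, 12, 8)


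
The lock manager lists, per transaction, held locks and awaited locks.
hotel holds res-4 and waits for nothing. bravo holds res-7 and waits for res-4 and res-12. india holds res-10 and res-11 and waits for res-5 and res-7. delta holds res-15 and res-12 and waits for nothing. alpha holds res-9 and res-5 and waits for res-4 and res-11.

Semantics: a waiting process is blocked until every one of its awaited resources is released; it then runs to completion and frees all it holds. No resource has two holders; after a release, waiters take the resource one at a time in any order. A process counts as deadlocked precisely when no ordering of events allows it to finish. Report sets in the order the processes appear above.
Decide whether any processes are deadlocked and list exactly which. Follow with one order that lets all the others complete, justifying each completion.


The deadlocked set is india and alpha.
Key observation: india -> alpha -> india is a circular wait — nothing in it can go first; no other process is dragged down with it.
The rest can finish in the order delta, hotel, bravo.
Verifying each step:
  run delta (it waits on nothing); releases res-15 and res-12
  run hotel (it waits on nothing); releases res-4
  bravo: everything it awaited (res-4 and res-12) is free; runs, freeing res-7


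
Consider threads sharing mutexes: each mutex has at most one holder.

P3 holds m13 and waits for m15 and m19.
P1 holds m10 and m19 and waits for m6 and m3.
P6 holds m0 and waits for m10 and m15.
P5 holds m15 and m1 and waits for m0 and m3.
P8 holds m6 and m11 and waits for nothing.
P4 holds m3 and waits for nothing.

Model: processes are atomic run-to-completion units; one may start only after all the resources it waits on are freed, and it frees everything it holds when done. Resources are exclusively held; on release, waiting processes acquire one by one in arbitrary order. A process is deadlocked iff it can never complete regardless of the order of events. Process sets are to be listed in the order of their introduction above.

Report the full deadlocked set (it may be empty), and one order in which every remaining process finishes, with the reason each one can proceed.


Deadlocked: P3, P6 and P5.
Key observation: the wait chain closes on itself along P5 -> P6 -> P5; P3 waits into the deadlock from upstream.
A valid finishing order for the others: P8, P4, P1.
Walking it through:
  P8 waits on nothing -> runs at once and releases m6 and m11
  P4 waits on nothing -> runs at once and releases m3
  run P1 (all its waits — m6 and m3 — are resolved); releases m10 and m19


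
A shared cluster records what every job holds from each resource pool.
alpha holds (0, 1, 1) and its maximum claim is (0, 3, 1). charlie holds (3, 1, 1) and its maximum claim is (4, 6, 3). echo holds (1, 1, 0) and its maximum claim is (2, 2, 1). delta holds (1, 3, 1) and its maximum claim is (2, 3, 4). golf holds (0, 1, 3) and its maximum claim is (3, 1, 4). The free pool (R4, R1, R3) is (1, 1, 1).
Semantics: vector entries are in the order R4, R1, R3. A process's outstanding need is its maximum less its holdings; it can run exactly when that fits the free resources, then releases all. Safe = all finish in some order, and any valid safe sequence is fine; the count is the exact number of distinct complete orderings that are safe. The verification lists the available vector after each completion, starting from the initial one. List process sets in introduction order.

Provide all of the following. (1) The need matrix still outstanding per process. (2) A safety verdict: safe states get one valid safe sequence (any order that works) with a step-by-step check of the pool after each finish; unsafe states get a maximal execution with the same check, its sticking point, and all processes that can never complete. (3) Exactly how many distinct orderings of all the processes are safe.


(1) Outstanding need per process (order R4, R1, R3):
  alpha: (0, 2, 0)
  charlie: (1, 5, 2)
  echo: (1, 1, 1)
  delta: (1, 0, 3)
  golf: (3, 0, 1)
(2) UNSAFE.
Key observation: after echo, alpha the pool peaks at (2, 3, 2), and each blocked process is short somewhere: charlie on R1; delta on R3; golf on R4.
Going as far as possible: echo, alpha; after that, nothing fits. Check, step by step:
  pool = (1, 1, 1)
  echo: need (1, 1, 1) fits (1, 1, 1); releases (1, 1, 0), pool now (2, 2, 1)
  alpha: need (0, 2, 0) fits (2, 2, 1); releases (0, 1, 1), pool now (2, 3, 2)
  charlie cannot run: need (1, 5, 2) vs free (2, 3, 2) (insufficient R1)
  delta cannot run: need (1, 0, 3) vs free (2, 3, 2) (insufficient R3)
  golf cannot run: need (3, 0, 1) vs free (2, 3, 2) (insufficient R4)
Permanently blocked: charlie, delta and golf.
(3) The exact count: 0 of the possible complete orderings are safe sequences.
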